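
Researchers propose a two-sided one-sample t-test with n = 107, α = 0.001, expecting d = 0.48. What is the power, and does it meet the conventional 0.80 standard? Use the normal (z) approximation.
Power ≈ 0.95; the study is adequately powered (power ≥ 0.80)

Power calculation (one-sample t-test, normal approximation):
z_β = d · √n - z_{α/2}
z_β = 0.48 · √107 - 3.291
z_β = 0.48 · 10.344 - 3.291
z_β = 1.675

Power = Φ(z_β) = Φ(1.675) ≈ 0.953

Effect size d = 0.48 is small by Cohen's convention (0.2/0.5/0.8).

Threshold: power ≥ 0.80 is conventionally adequate.
Power ≈ 0.95 → the study is adequately powered (power ≥ 0.80).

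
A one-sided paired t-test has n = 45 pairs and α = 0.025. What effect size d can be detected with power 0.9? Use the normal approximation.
d ≈ 0.48

Minimum detectable effect (paired t-test, normal approximation):
d = (z_α + z_β) / √n
d = (1.960 + 1.282) / √45
d = 3.242 / 6.708
d ≈ 0.48

By Cohen's convention (0.2 small / 0.5 medium / 0.8 large): small effect.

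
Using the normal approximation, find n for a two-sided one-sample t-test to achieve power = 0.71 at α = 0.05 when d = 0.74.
n = 12

Sample size formula (one-sample t-test, normal approximation):
n = ((z_{α/2} + z_β) / d)²

z_{α/2} = 1.960 (for α = 0.05, two-sided)
z_β = 0.553 (for power = 0.71)
d = 0.74

n = ((1.960 + 0.553) / 0.74)²
n = (3.396)²
n ≈ 11.53
Round up to the next whole number: n = 12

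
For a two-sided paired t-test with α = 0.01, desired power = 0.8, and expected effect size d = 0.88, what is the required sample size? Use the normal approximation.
n = 16 pairs

Sample size formula (paired t-test, normal approximation):
n = ((z_{α/2} + z_β) / d)²

z_{α/2} = 2.576 (for α = 0.01, two-sided)
z_β = 0.842 (for power = 0.8)
d = 0.88

n = ((2.576 + 0.842) / 0.88)²
n = (3.884)²
n ≈ 15.09
Round up to the next whole number: n = 16 pairs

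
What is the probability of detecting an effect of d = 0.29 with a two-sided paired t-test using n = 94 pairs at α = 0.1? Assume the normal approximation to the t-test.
Power ≈ 0.88

Power calculation (paired t-test, normal approximation):
z_β = d · √n - z_{α/2}
z_β = 0.29 · √94 - 1.645
z_β = 0.29 · 9.695 - 1.645
z_β = 1.167

Power = Φ(z_β) = Φ(1.167) ≈ 0.878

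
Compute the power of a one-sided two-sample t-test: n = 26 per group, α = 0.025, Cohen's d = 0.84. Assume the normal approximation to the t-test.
Power ≈ 0.86

Power calculation (two-sample t-test, normal approximation):
z_β = d · √(n/2) - z_α
z_β = 0.84 · √(26/2) - 1.960
z_β = 0.84 · 3.606 - 1.960
z_β = 1.069

Power = Φ(z_β) = Φ(1.069) ≈ 0.857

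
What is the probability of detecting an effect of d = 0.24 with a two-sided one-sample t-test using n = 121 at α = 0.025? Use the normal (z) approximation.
Power ≈ 0.65

Power calculation (one-sample t-test, normal approximation):
z_β = d · √n - z_{α/2}
z_β = 0.24 · √121 - 2.241
z_β = 0.24 · 11.000 - 2.241
z_β = 0.399

Power = Φ(z_β) = Φ(0.399) ≈ 0.655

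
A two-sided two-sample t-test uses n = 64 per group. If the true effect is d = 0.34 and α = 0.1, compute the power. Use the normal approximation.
Power ≈ 0.61

Power calculation (two-sample t-test, normal approximation):
z_β = d · √(n/2) - z_{α/2}
z_β = 0.34 · √(64/2) - 1.645
z_β = 0.34 · 5.657 - 1.645
z_β = 0.278

Power = Φ(z_β) = Φ(0.278) ≈ 0.610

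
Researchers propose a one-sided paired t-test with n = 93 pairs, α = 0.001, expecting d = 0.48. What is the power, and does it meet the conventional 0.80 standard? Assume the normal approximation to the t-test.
Power ≈ 0.94; the study is adequately powered (power ≥ 0.80)

Power calculation (paired t-test, normal approximation):
z_β = d · √n - z_α
z_β = 0.48 · √93 - 3.090
z_β = 0.48 · 9.644 - 3.090
z_β = 1.539

Power = Φ(z_β) = Φ(1.539) ≈ 0.938

Effect size d = 0.48 is small by Cohen's convention (0.2/0.5/0.8).

Threshold: power ≥ 0.80 is conventionally adequate.
Power ≈ 0.94 → the study is adequately powered (power ≥ 0.80).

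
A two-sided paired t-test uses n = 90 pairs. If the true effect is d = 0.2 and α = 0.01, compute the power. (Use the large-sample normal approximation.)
Power ≈ 0.25

Power calculation (paired t-test, normal approximation):
z_β = d · √n - z_{α/2}
z_β = 0.2 · √90 - 2.576
z_β = 0.2 · 9.487 - 2.576
z_β = -0.678

Power = Φ(z_β) = Φ(-0.678) ≈ 0.249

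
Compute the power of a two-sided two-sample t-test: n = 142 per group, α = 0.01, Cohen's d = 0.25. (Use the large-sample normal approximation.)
Power ≈ 0.32

Power calculation (two-sample t-test, normal approximation):
z_β = d · √(n/2) - z_{α/2}
z_β = 0.25 · √(142/2) - 2.576
z_β = 0.25 · 8.426 - 2.576
z_β = -0.469

Power = Φ(z_β) = Φ(-0.469) ≈ 0.319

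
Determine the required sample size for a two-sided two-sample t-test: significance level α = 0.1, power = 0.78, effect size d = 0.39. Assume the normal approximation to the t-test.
n = 77 per group

Sample size formula (two-sample t-test, normal approximation):
n = 2 · ((z_{α/2} + z_β) / d)²

z_{α/2} = 1.645 (for α = 0.1, two-sided)
z_β = 0.772 (for power = 0.78)
d = 0.39

n = 2 · ((1.645 + 0.772) / 0.39)²
n = 2 · (6.197)²
n ≈ 76.81
Round up to the next whole number: n = 77 per group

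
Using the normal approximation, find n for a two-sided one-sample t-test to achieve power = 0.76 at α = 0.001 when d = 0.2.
n = 400

Sample size formula (one-sample t-test, normal approximation):
n = ((z_{α/2} + z_β) / d)²

z_{α/2} = 3.291 (for α = 0.001, two-sided)
z_β = 0.706 (for power = 0.76)
d = 0.2

n = ((3.291 + 0.706) / 0.2)²
n = (19.985)²
n ≈ 399.40
Round up to the next whole number: n = 400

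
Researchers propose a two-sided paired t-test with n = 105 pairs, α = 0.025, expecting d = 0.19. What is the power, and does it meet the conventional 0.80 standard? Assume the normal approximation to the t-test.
Power ≈ 0.38; the study is underpowered (power < 0.80)

Power calculation (paired t-test, normal approximation):
z_β = d · √n - z_{α/2}
z_β = 0.19 · √105 - 2.241
z_β = 0.19 · 10.247 - 2.241
z_β = -0.294

Power = Φ(z_β) = Φ(-0.294) ≈ 0.384

Effect size d = 0.19 is very small by Cohen's convention (0.2/0.5/0.8).

Threshold: power ≥ 0.80 is conventionally adequate.
Power ≈ 0.38 → the study is underpowered (power < 0.80).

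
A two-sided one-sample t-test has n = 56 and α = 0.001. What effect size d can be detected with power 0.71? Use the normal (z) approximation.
d ≈ 0.51

Minimum detectable effect (one-sample t-test, normal approximation):
d = (z_{α/2} + z_β) / √n
d = (3.291 + 0.553) / √56
d = 3.844 / 7.483
d ≈ 0.51

By Cohen's convention (0.2 small / 0.5 medium / 0.8 large): medium effect.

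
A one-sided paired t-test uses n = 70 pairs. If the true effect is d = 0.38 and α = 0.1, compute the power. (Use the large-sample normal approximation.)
Power ≈ 0.97

Power calculation (paired t-test, normal approximation):
z_β = d · √n - z_α
z_β = 0.38 · √70 - 1.282
z_β = 0.38 · 8.367 - 1.282
z_β = 1.898

Power = Φ(z_β) = Φ(1.898) ≈ 0.971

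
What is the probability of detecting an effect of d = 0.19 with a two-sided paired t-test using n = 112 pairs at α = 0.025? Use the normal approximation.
Power ≈ 0.41

Power calculation (paired t-test, normal approximation):
z_β = d · √n - z_{α/2}
z_β = 0.19 · √112 - 2.241
z_β = 0.19 · 10.583 - 2.241
z_β = -0.231

Power = Φ(z_β) = Φ(-0.231) ≈ 0.409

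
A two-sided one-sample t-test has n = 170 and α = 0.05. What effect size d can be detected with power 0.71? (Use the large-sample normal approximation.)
d ≈ 0.19

Minimum detectable effect (one-sample t-test, normal approximation):
d = (z_{α/2} + z_β) / √n
d = (1.960 + 0.553) / √170
d = 2.513 / 13.038
d ≈ 0.19

By Cohen's convention (0.2 small / 0.5 medium / 0.8 large): very small effect.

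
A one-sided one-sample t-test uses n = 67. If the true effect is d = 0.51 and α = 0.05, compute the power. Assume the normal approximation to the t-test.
Power ≈ 0.99

Power calculation (one-sample t-test, normal approximation):
z_β = d · √n - z_α
z_β = 0.51 · √67 - 1.645
z_β = 0.51 · 8.185 - 1.645
z_β = 2.530

Power = Φ(z_β) = Φ(2.530) ≈ 0.994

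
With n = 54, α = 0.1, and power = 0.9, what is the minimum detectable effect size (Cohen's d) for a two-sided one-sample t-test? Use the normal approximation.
d ≈ 0.40

Minimum detectable effect (one-sample t-test, normal approximation):
d = (z_{α/2} + z_β) / √n
d = (1.645 + 1.282) / √54
d = 2.926 / 7.348
d ≈ 0.40

By Cohen's convention (0.2 small / 0.5 medium / 0.8 large): small effect.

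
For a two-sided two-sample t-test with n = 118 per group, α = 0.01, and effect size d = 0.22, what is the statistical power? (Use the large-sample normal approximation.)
Power ≈ 0.19

Power calculation (two-sample t-test, normal approximation):
z_β = d · √(n/2) - z_{α/2}
z_β = 0.22 · √(118/2) - 2.576
z_β = 0.22 · 7.681 - 2.576
z_β = -0.886

Power = Φ(z_β) = Φ(-0.886) ≈ 0.188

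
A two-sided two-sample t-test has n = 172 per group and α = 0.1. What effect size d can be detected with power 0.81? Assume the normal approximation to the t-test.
d ≈ 0.27

Minimum detectable effect (two-sample t-test, normal approximation):
d = (z_{α/2} + z_β) / √(n/2)
d = (1.645 + 0.878) / √(172/2)
d = 2.523 / 9.274
d ≈ 0.27

By Cohen's convention (0.2 small / 0.5 medium / 0.8 large): small effect.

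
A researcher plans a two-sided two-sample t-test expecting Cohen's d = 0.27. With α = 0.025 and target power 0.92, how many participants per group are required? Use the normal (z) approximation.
n = 365 per group

Sample size formula (two-sample t-test, normal approximation):
n = 2 · ((z_{α/2} + z_β) / d)²

z_{α/2} = 2.241 (for α = 0.025, two-sided)
z_β = 1.405 (for power = 0.92)
d = 0.27

n = 2 · ((2.241 + 1.405) / 0.27)²
n = 2 · (13.504)²
n ≈ 364.72
Round up to the next whole number: n = 365 per group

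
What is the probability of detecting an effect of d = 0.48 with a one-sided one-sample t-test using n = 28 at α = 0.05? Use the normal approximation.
Power ≈ 0.81

Power calculation (one-sample t-test, normal approximation):
z_β = d · √n - z_α
z_β = 0.48 · √28 - 1.645
z_β = 0.48 · 5.292 - 1.645
z_β = 0.895

Power = Φ(z_β) = Φ(0.895) ≈ 0.815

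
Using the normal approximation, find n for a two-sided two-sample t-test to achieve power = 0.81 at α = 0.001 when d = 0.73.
n = 66 per group

Sample size formula (two-sample t-test, normal approximation):
n = 2 · ((z_{α/2} + z_β) / d)²

z_{α/2} = 3.291 (for α = 0.001, two-sided)
z_β = 0.878 (for power = 0.81)
d = 0.73

n = 2 · ((3.291 + 0.878) / 0.73)²
n = 2 · (5.711)²
n ≈ 65.23
Round up to the next whole number: n = 66 per group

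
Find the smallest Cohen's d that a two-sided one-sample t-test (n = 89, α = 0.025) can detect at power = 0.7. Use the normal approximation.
d ≈ 0.29

Minimum detectable effect (one-sample t-test, normal approximation):
d = (z_{α/2} + z_β) / √n
d = (2.241 + 0.524) / √89
d = 2.766 / 9.434
d ≈ 0.29

By Cohen's convention (0.2 small / 0.5 medium / 0.8 large): small effect.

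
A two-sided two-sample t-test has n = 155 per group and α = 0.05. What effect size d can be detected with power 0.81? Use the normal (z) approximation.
d ≈ 0.32

Minimum detectable effect (two-sample t-test, normal approximation):
d = (z_{α/2} + z_β) / √(n/2)
d = (1.960 + 0.878) / √(155/2)
d = 2.838 / 8.803
d ≈ 0.32

By Cohen's convention (0.2 small / 0.5 medium / 0.8 large): small effect.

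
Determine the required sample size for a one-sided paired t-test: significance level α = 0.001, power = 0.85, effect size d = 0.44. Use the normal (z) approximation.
n = 88 pairs

Sample size formula (paired t-test, normal approximation):
n = ((z_α + z_β) / d)²

z_α = 3.090 (for α = 0.001, one-sided)
z_β = 1.036 (for power = 0.85)
d = 0.44

n = ((3.090 + 1.036) / 0.44)²
n = (9.377)²
n ≈ 87.93
Round up to the next whole number: n = 88 pairs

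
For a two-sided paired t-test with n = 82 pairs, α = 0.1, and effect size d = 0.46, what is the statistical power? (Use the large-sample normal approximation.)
Power ≈ 0.99

Power calculation (paired t-test, normal approximation):
z_β = d · √n - z_{α/2}
z_β = 0.46 · √82 - 1.645
z_β = 0.46 · 9.055 - 1.645
z_β = 2.521

Power = Φ(z_β) = Φ(2.521) ≈ 0.994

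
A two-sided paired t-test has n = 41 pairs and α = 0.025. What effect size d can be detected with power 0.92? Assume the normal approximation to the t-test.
d ≈ 0.57

Minimum detectable effect (paired t-test, normal approximation):
d = (z_{α/2} + z_β) / √n
d = (2.241 + 1.405) / √41
d = 3.646 / 6.403
d ≈ 0.57

By Cohen's convention (0.2 small / 0.5 medium / 0.8 large): medium effect.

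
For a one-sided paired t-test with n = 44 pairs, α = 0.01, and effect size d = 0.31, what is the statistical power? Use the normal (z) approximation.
Power ≈ 0.39

Power calculation (paired t-test, normal approximation):
z_β = d · √n - z_α
z_β = 0.31 · √44 - 2.326
z_β = 0.31 · 6.633 - 2.326
z_β = -0.270

Power = Φ(z_β) = Φ(-0.270) ≈ 0.394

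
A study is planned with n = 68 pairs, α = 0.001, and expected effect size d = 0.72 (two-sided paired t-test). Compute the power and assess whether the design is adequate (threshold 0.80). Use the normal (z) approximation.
Power ≈ 1.00; the study is adequately powered (power ≥ 0.80)

Power calculation (paired t-test, normal approximation):
z_β = d · √n - z_{α/2}
z_β = 0.72 · √68 - 3.291
z_β = 0.72 · 8.246 - 3.291
z_β = 2.647

Power = Φ(z_β) = Φ(2.647) ≈ 0.996

Effect size d = 0.72 is medium by Cohen's convention (0.2/0.5/0.8).

Threshold: power ≥ 0.80 is conventionally adequate.
Power ≈ 1.00 → the study is adequately powered (power ≥ 0.80).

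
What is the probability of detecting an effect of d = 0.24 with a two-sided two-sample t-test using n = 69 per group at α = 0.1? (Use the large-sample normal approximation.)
Power ≈ 0.41

Power calculation (two-sample t-test, normal approximation):
z_β = d · √(n/2) - z_{α/2}
z_β = 0.24 · √(69/2) - 1.645
z_β = 0.24 · 5.874 - 1.645
z_β = -0.235

Power = Φ(z_β) = Φ(-0.235) ≈ 0.407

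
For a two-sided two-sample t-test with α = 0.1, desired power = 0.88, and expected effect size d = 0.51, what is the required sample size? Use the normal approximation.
n = 62 per group

Sample size formula (two-sample t-test, normal approximation):
n = 2 · ((z_{α/2} + z_β) / d)²

z_{α/2} = 1.645 (for α = 0.1, two-sided)
z_β = 1.175 (for power = 0.88)
d = 0.51

n = 2 · ((1.645 + 1.175) / 0.51)²
n = 2 · (5.529)²
n ≈ 61.14
Round up to the next whole number: n = 62 per group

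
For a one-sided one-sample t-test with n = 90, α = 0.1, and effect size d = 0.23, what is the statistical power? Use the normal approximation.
Power ≈ 0.82

Power calculation (one-sample t-test, normal approximation):
z_β = d · √n - z_α
z_β = 0.23 · √90 - 1.282
z_β = 0.23 · 9.487 - 1.282
z_β = 0.900

Power = Φ(z_β) = Φ(0.900) ≈ 0.816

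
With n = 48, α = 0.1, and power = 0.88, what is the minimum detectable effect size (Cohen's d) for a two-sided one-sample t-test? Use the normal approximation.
d ≈ 0.41

Minimum detectable effect (one-sample t-test, normal approximation):
d = (z_{α/2} + z_β) / √n
d = (1.645 + 1.175) / √48
d = 2.820 / 6.928
d ≈ 0.41

By Cohen's convention (0.2 small / 0.5 medium / 0.8 large): small effect.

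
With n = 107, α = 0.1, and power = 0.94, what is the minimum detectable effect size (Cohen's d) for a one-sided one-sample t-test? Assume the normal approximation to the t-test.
d ≈ 0.27

Minimum detectable effect (one-sample t-test, normal approximation):
d = (z_α + z_β) / √n
d = (1.282 + 1.555) / √107
d = 2.836 / 10.344
d ≈ 0.27

By Cohen's convention (0.2 small / 0.5 medium / 0.8 large): small effect.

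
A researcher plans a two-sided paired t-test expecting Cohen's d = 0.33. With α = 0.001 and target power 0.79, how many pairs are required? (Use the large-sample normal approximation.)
n = 155 pairs

Sample size formula (paired t-test, normal approximation):
n = ((z_{α/2} + z_β) / d)²

z_{α/2} = 3.291 (for α = 0.001, two-sided)
z_β = 0.806 (for power = 0.79)
d = 0.33

n = ((3.291 + 0.806) / 0.33)²
n = (12.415)²
n ≈ 154.13
Round up to the next whole number: n = 155 pairs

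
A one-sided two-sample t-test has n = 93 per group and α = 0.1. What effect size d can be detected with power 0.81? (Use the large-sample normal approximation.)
d ≈ 0.32

Minimum detectable effect (two-sample t-test, normal approximation):
d = (z_α + z_β) / √(n/2)
d = (1.282 + 0.878) / √(93/2)
d = 2.159 / 6.819
d ≈ 0.32

By Cohen's convention (0.2 small / 0.5 medium / 0.8 large): small effect.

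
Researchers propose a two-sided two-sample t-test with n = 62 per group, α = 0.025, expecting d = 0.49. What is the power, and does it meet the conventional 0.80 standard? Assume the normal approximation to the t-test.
Power ≈ 0.69; the study is underpowered (power < 0.80)

Power calculation (two-sample t-test, normal approximation):
z_β = d · √(n/2) - z_{α/2}
z_β = 0.49 · √(62/2) - 2.241
z_β = 0.49 · 5.568 - 2.241
z_β = 0.487

Power = Φ(z_β) = Φ(0.487) ≈ 0.687

Effect size d = 0.49 is small by Cohen's convention (0.2/0.5/0.8).

Threshold: power ≥ 0.80 is conventionally adequate.
Power ≈ 0.69 → the study is underpowered (power < 0.80).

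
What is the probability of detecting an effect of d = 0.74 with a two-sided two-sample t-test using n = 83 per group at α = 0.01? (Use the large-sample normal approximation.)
Power ≈ 0.99

Power calculation (two-sample t-test, normal approximation):
z_β = d · √(n/2) - z_{α/2}
z_β = 0.74 · √(83/2) - 2.576
z_β = 0.74 · 6.442 - 2.576
z_β = 2.191

Power = Φ(z_β) = Φ(2.191) ≈ 0.986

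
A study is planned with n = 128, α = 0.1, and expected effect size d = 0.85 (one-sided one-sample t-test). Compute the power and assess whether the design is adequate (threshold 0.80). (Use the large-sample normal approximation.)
Power ≈ 1.00; the study is adequately powered (power ≥ 0.80)

Power calculation (one-sample t-test, normal approximation):
z_β = d · √n - z_α
z_β = 0.85 · √128 - 1.282
z_β = 0.85 · 11.314 - 1.282
z_β = 8.335

Power = Φ(z_β) = Φ(8.335) ≈ 1.000

Effect size d = 0.85 is large by Cohen's convention (0.2/0.5/0.8).

Threshold: power ≥ 0.80 is conventionally adequate.
Power ≈ 1.00 → the study is adequately powered (power ≥ 0.80).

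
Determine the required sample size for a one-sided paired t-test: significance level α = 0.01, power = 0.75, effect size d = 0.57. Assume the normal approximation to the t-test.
n = 28 pairs

Sample size formula (paired t-test, normal approximation):
n = ((z_α + z_β) / d)²

z_α = 2.326 (for α = 0.01, one-sided)
z_β = 0.674 (for power = 0.75)
d = 0.57

n = ((2.326 + 0.674) / 0.57)²
n = (5.263)²
n ≈ 27.70
Round up to the next whole number: n = 28 pairs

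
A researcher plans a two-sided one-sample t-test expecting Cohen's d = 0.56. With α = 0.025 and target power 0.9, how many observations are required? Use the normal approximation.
n = 40

Sample size formula (one-sample t-test, normal approximation):
n = ((z_{α/2} + z_β) / d)²

z_{α/2} = 2.241 (for α = 0.025, two-sided)
z_β = 1.282 (for power = 0.9)
d = 0.56

n = ((2.241 + 1.282) / 0.56)²
n = (6.291)²
n ≈ 39.58
Round up to the next whole number: n = 40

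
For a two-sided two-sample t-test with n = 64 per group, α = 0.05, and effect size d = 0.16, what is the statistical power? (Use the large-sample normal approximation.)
Power ≈ 0.15

Power calculation (two-sample t-test, normal approximation):
z_β = d · √(n/2) - z_{α/2}
z_β = 0.16 · √(64/2) - 1.960
z_β = 0.16 · 5.657 - 1.960
z_β = -1.055

Power = Φ(z_β) = Φ(-1.055) ≈ 0.146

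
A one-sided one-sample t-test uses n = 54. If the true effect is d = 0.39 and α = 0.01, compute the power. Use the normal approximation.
Power ≈ 0.71

Power calculation (one-sample t-test, normal approximation):
z_β = d · √n - z_α
z_β = 0.39 · √54 - 2.326
z_β = 0.39 · 7.348 - 2.326
z_β = 0.540

Power = Φ(z_β) = Φ(0.540) ≈ 0.705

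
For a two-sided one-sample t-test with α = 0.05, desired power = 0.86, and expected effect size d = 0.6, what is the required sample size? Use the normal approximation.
n = 26

Sample size formula (one-sample t-test, normal approximation):
n = ((z_{α/2} + z_β) / d)²

z_{α/2} = 1.960 (for α = 0.05, two-sided)
z_β = 1.080 (for power = 0.86)
d = 0.6

n = ((1.960 + 1.080) / 0.6)²
n = (5.067)²
n ≈ 25.67
Round up to the next whole number: n = 26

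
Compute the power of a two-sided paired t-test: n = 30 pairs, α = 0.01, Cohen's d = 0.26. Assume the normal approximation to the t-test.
Power ≈ 0.12

Power calculation (paired t-test, normal approximation):
z_β = d · √n - z_{α/2}
z_β = 0.26 · √30 - 2.576
z_β = 0.26 · 5.477 - 2.576
z_β = -1.152

Power = Φ(z_β) = Φ(-1.152) ≈ 0.125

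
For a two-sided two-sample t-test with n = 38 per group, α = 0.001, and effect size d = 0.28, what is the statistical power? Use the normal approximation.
Power ≈ 0.02

Power calculation (two-sample t-test, normal approximation):
z_β = d · √(n/2) - z_{α/2}
z_β = 0.28 · √(38/2) - 3.291
z_β = 0.28 · 4.359 - 3.291
z_β = -2.070

Power = Φ(z_β) = Φ(-2.070) ≈ 0.019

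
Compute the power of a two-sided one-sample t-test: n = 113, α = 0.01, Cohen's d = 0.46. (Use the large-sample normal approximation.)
Power ≈ 0.99

Power calculation (one-sample t-test, normal approximation):
z_β = d · √n - z_{α/2}
z_β = 0.46 · √113 - 2.576
z_β = 0.46 · 10.630 - 2.576
z_β = 2.314

Power = Φ(z_β) = Φ(2.314) ≈ 0.990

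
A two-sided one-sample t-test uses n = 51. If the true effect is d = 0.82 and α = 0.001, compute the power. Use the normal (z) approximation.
Power ≈ 0.99

Power calculation (one-sample t-test, normal approximation):
z_β = d · √n - z_{α/2}
z_β = 0.82 · √51 - 3.291
z_β = 0.82 · 7.141 - 3.291
z_β = 2.565

Power = Φ(z_β) = Φ(2.565) ≈ 0.995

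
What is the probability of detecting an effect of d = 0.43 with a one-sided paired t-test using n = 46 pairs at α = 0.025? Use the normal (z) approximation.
Power ≈ 0.83

Power calculation (paired t-test, normal approximation):
z_β = d · √n - z_α
z_β = 0.43 · √46 - 1.960
z_β = 0.43 · 6.782 - 1.960
z_β = 0.956

Power = Φ(z_β) = Φ(0.956) ≈ 0.831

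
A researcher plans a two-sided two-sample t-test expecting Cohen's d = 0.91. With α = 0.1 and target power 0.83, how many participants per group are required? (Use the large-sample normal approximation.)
n = 17 per group

Sample size formula (two-sample t-test, normal approximation):
n = 2 · ((z_{α/2} + z_β) / d)²

z_{α/2} = 1.645 (for α = 0.1, two-sided)
z_β = 0.954 (for power = 0.83)
d = 0.91

n = 2 · ((1.645 + 0.954) / 0.91)²
n = 2 · (2.856)²
n ≈ 16.31
Round up to the next whole number: n = 17 per group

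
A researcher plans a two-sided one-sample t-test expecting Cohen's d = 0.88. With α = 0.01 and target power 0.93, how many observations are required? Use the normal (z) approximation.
n = 22

Sample size formula (one-sample t-test, normal approximation):
n = ((z_{α/2} + z_β) / d)²

z_{α/2} = 2.576 (for α = 0.01, two-sided)
z_β = 1.476 (for power = 0.93)
d = 0.88

n = ((2.576 + 1.476) / 0.88)²
n = (4.605)²
n ≈ 21.21
Round up to the next whole number: n = 22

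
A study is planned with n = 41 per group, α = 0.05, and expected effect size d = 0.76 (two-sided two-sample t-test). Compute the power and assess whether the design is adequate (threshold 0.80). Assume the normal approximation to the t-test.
Power ≈ 0.93; the study is adequately powered (power ≥ 0.80)

Power calculation (two-sample t-test, normal approximation):
z_β = d · √(n/2) - z_{α/2}
z_β = 0.76 · √(41/2) - 1.960
z_β = 0.76 · 4.528 - 1.960
z_β = 1.481

Power = Φ(z_β) = Φ(1.481) ≈ 0.931

Effect size d = 0.76 is medium by Cohen's convention (0.2/0.5/0.8).

Threshold: power ≥ 0.80 is conventionally adequate.
Power ≈ 0.93 → the study is adequately powered (power ≥ 0.80).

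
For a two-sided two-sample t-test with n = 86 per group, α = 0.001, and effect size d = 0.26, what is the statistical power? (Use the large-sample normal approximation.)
Power ≈ 0.06

Power calculation (two-sample t-test, normal approximation):
z_β = d · √(n/2) - z_{α/2}
z_β = 0.26 · √(86/2) - 3.291
z_β = 0.26 · 6.557 - 3.291
z_β = -1.586

Power = Φ(z_β) = Φ(-1.586) ≈ 0.056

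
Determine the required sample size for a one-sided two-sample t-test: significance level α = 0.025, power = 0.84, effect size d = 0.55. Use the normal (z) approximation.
n = 58 per group

Sample size formula (two-sample t-test, normal approximation):
n = 2 · ((z_α + z_β) / d)²

z_α = 1.960 (for α = 0.025, one-sided)
z_β = 0.994 (for power = 0.84)
d = 0.55

n = 2 · ((1.960 + 0.994) / 0.55)²
n = 2 · (5.371)²
n ≈ 57.70
Round up to the next whole number: n = 58 per group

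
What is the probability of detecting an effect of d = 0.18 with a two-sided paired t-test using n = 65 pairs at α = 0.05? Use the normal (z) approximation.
Power ≈ 0.31

Power calculation (paired t-test, normal approximation):
z_β = d · √n - z_{α/2}
z_β = 0.18 · √65 - 1.960
z_β = 0.18 · 8.062 - 1.960
z_β = -0.509

Power = Φ(z_β) = Φ(-0.509) ≈ 0.305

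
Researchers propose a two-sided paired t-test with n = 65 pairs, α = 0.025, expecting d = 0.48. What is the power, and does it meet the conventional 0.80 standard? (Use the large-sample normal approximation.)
Power ≈ 0.95; the study is adequately powered (power ≥ 0.80)

Power calculation (paired t-test, normal approximation):
z_β = d · √n - z_{α/2}
z_β = 0.48 · √65 - 2.241
z_β = 0.48 · 8.062 - 2.241
z_β = 1.628

Power = Φ(z_β) = Φ(1.628) ≈ 0.948

Effect size d = 0.48 is small by Cohen's convention (0.2/0.5/0.8).

Threshold: power ≥ 0.80 is conventionally adequate.
Power ≈ 0.95 → the study is adequately powered (power ≥ 0.80).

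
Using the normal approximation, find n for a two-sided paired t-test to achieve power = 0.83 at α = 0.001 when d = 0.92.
n = 22 pairs

Sample size formula (paired t-test, normal approximation):
n = ((z_{α/2} + z_β) / d)²

z_{α/2} = 3.291 (for α = 0.001, two-sided)
z_β = 0.954 (for power = 0.83)
d = 0.92

n = ((3.291 + 0.954) / 0.92)²
n = (4.614)²
n ≈ 21.29
Round up to the next whole number: n = 22 pairs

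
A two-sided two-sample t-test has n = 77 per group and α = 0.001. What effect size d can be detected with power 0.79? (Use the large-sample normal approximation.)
d ≈ 0.66

Minimum detectable effect (two-sample t-test, normal approximation):
d = (z_{α/2} + z_β) / √(n/2)
d = (3.291 + 0.806) / √(77/2)
d = 4.097 / 6.205
d ≈ 0.66

By Cohen's convention (0.2 small / 0.5 medium / 0.8 large): medium effect.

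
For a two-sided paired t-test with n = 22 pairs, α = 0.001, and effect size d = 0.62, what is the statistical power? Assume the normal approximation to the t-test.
Power ≈ 0.35

Power calculation (paired t-test, normal approximation):
z_β = d · √n - z_{α/2}
z_β = 0.62 · √22 - 3.291
z_β = 0.62 · 4.690 - 3.291
z_β = -0.382

Power = Φ(z_β) = Φ(-0.382) ≈ 0.351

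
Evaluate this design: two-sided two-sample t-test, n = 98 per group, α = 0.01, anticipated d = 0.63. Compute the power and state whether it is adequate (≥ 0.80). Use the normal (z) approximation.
Power ≈ 0.97; the study is adequately powered (power ≥ 0.80)

Power calculation (two-sample t-test, normal approximation):
z_β = d · √(n/2) - z_{α/2}
z_β = 0.63 · √(98/2) - 2.576
z_β = 0.63 · 7.000 - 2.576
z_β = 1.834

Power = Φ(z_β) = Φ(1.834) ≈ 0.967

Effect size d = 0.63 is medium by Cohen's convention (0.2/0.5/0.8).

Threshold: power ≥ 0.80 is conventionally adequate.
Power ≈ 0.97 → the study is adequately powered (power ≥ 0.80).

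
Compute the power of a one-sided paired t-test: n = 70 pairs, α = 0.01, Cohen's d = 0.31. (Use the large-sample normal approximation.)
Power ≈ 0.61

Power calculation (paired t-test, normal approximation):
z_β = d · √n - z_α
z_β = 0.31 · √70 - 2.326
z_β = 0.31 · 8.367 - 2.326
z_β = 0.267

Power = Φ(z_β) = Φ(0.267) ≈ 0.605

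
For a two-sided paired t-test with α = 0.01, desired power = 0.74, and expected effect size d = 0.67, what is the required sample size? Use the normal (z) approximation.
n = 24 pairs

Sample size formula (paired t-test, normal approximation):
n = ((z_{α/2} + z_β) / d)²

z_{α/2} = 2.576 (for α = 0.01, two-sided)
z_β = 0.643 (for power = 0.74)
d = 0.67

n = ((2.576 + 0.643) / 0.67)²
n = (4.804)²
n ≈ 23.08
Round up to the next whole number: n = 24 pairs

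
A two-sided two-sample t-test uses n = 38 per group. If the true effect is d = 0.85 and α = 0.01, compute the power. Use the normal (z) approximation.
Power ≈ 0.87

Power calculation (two-sample t-test, normal approximation):
z_β = d · √(n/2) - z_{α/2}
z_β = 0.85 · √(38/2) - 2.576
z_β = 0.85 · 4.359 - 2.576
z_β = 1.129

Power = Φ(z_β) = Φ(1.129) ≈ 0.871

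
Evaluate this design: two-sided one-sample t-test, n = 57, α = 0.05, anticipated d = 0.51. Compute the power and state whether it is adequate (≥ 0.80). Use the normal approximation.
Power ≈ 0.97; the study is adequately powered (power ≥ 0.80)

Power calculation (one-sample t-test, normal approximation):
z_β = d · √n - z_{α/2}
z_β = 0.51 · √57 - 1.960
z_β = 0.51 · 7.550 - 1.960
z_β = 1.890

Power = Φ(z_β) = Φ(1.890) ≈ 0.971

Effect size d = 0.51 is medium by Cohen's convention (0.2/0.5/0.8).

Threshold: power ≥ 0.80 is conventionally adequate.
Power ≈ 0.97 → the study is adequately powered (power ≥ 0.80).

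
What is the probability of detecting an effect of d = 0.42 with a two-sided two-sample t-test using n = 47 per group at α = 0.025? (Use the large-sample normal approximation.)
Power ≈ 0.42

Power calculation (two-sample t-test, normal approximation):
z_β = d · √(n/2) - z_{α/2}
z_β = 0.42 · √(47/2) - 2.241
z_β = 0.42 · 4.848 - 2.241
z_β = -0.205

Power = Φ(z_β) = Φ(-0.205) ≈ 0.419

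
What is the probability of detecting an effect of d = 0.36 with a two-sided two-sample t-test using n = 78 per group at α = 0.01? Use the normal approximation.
Power ≈ 0.37

Power calculation (two-sample t-test, normal approximation):
z_β = d · √(n/2) - z_{α/2}
z_β = 0.36 · √(78/2) - 2.576
z_β = 0.36 · 6.245 - 2.576
z_β = -0.328

Power = Φ(z_β) = Φ(-0.328) ≈ 0.372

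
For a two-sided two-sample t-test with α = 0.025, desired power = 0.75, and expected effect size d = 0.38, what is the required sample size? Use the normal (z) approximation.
n = 118 per group

Sample size formula (two-sample t-test, normal approximation):
n = 2 · ((z_{α/2} + z_β) / d)²

z_{α/2} = 2.241 (for α = 0.025, two-sided)
z_β = 0.674 (for power = 0.75)
d = 0.38

n = 2 · ((2.241 + 0.674) / 0.38)²
n = 2 · (7.671)²
n ≈ 117.69
Round up to the next whole number: n = 118 per group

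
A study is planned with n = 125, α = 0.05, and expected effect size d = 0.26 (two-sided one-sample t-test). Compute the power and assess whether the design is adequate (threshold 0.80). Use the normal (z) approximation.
Power ≈ 0.83; the study is adequately powered (power ≥ 0.80)

Power calculation (one-sample t-test, normal approximation):
z_β = d · √n - z_{α/2}
z_β = 0.26 · √125 - 1.960
z_β = 0.26 · 11.180 - 1.960
z_β = 0.947

Power = Φ(z_β) = Φ(0.947) ≈ 0.828

Effect size d = 0.26 is small by Cohen's convention (0.2/0.5/0.8).

Threshold: power ≥ 0.80 is conventionally adequate.
Power ≈ 0.83 → the study is adequately powered (power ≥ 0.80).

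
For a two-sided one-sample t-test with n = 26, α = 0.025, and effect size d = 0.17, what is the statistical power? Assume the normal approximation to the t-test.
Power ≈ 0.08

Power calculation (one-sample t-test, normal approximation):
z_β = d · √n - z_{α/2}
z_β = 0.17 · √26 - 2.241
z_β = 0.17 · 5.099 - 2.241
z_β = -1.375

Power = Φ(z_β) = Φ(-1.375) ≈ 0.085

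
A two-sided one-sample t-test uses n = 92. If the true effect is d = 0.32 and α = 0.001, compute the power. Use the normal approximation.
Power ≈ 0.41

Power calculation (one-sample t-test, normal approximation):
z_β = d · √n - z_{α/2}
z_β = 0.32 · √92 - 3.291
z_β = 0.32 · 9.592 - 3.291
z_β = -0.221

Power = Φ(z_β) = Φ(-0.221) ≈ 0.412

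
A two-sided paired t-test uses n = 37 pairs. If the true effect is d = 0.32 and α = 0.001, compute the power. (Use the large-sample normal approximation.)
Power ≈ 0.09

Power calculation (paired t-test, normal approximation):
z_β = d · √n - z_{α/2}
z_β = 0.32 · √37 - 3.291
z_β = 0.32 · 6.083 - 3.291
z_β = -1.344

Power = Φ(z_β) = Φ(-1.344) ≈ 0.089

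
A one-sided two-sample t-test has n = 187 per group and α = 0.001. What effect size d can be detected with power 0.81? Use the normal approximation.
d ≈ 0.41

Minimum detectable effect (two-sample t-test, normal approximation):
d = (z_α + z_β) / √(n/2)
d = (3.090 + 0.878) / √(187/2)
d = 3.968 / 9.670
d ≈ 0.41

By Cohen's convention (0.2 small / 0.5 medium / 0.8 large): small effect.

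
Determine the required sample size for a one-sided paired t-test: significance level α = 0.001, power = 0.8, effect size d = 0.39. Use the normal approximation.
n = 102 pairs

Sample size formula (paired t-test, normal approximation):
n = ((z_α + z_β) / d)²

z_α = 3.090 (for α = 0.001, one-sided)
z_β = 0.842 (for power = 0.8)
d = 0.39

n = ((3.090 + 0.842) / 0.39)²
n = (10.082)²
n ≈ 101.65
Round up to the next whole number: n = 102 pairs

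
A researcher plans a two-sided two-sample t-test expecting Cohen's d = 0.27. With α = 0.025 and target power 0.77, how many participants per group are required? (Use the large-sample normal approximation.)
n = 244 per group

Sample size formula (two-sample t-test, normal approximation):
n = 2 · ((z_{α/2} + z_β) / d)²

z_{α/2} = 2.241 (for α = 0.025, two-sided)
z_β = 0.739 (for power = 0.77)
d = 0.27

n = 2 · ((2.241 + 0.739) / 0.27)²
n = 2 · (11.037)²
n ≈ 243.63
Round up to the next whole number: n = 244 per group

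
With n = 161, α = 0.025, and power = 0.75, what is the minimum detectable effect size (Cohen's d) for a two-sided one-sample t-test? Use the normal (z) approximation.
d ≈ 0.23

Minimum detectable effect (one-sample t-test, normal approximation):
d = (z_{α/2} + z_β) / √n
d = (2.241 + 0.674) / √161
d = 2.916 / 12.689
d ≈ 0.23

By Cohen's convention (0.2 small / 0.5 medium / 0.8 large): small effect.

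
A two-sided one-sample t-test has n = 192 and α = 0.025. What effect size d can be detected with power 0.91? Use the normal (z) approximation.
d ≈ 0.26

Minimum detectable effect (one-sample t-test, normal approximation):
d = (z_{α/2} + z_β) / √n
d = (2.241 + 1.341) / √192
d = 3.582 / 13.856
d ≈ 0.26

By Cohen's convention (0.2 small / 0.5 medium / 0.8 large): small effect.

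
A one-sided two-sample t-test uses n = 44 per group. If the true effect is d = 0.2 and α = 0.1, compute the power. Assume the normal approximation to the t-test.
Power ≈ 0.37

Power calculation (two-sample t-test, normal approximation):
z_β = d · √(n/2) - z_α
z_β = 0.2 · √(44/2) - 1.282
z_β = 0.2 · 4.690 - 1.282
z_β = -0.343

Power = Φ(z_β) = Φ(-0.343) ≈ 0.366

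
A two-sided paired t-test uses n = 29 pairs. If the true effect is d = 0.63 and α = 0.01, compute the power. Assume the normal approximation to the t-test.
Power ≈ 0.79

Power calculation (paired t-test, normal approximation):
z_β = d · √n - z_{α/2}
z_β = 0.63 · √29 - 2.576
z_β = 0.63 · 5.385 - 2.576
z_β = 0.817

Power = Φ(z_β) = Φ(0.817) ≈ 0.793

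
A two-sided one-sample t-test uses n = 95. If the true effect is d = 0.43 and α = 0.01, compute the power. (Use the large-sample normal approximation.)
Power ≈ 0.95

Power calculation (one-sample t-test, normal approximation):
z_β = d · √n - z_{α/2}
z_β = 0.43 · √95 - 2.576
z_β = 0.43 · 9.747 - 2.576
z_β = 1.615

Power = Φ(z_β) = Φ(1.615) ≈ 0.947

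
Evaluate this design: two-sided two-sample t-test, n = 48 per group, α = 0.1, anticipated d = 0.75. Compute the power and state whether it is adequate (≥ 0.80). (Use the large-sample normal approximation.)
Power ≈ 0.98; the study is adequately powered (power ≥ 0.80)

Power calculation (two-sample t-test, normal approximation):
z_β = d · √(n/2) - z_{α/2}
z_β = 0.75 · √(48/2) - 1.645
z_β = 0.75 · 4.899 - 1.645
z_β = 2.029

Power = Φ(z_β) = Φ(2.029) ≈ 0.979

Effect size d = 0.75 is medium by Cohen's convention (0.2/0.5/0.8).

Threshold: power ≥ 0.80 is conventionally adequate.
Power ≈ 0.98 → the study is adequately powered (power ≥ 0.80).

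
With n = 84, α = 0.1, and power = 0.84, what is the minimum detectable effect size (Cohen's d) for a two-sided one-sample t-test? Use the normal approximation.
d ≈ 0.29

Minimum detectable effect (one-sample t-test, normal approximation):
d = (z_{α/2} + z_β) / √n
d = (1.645 + 0.994) / √84
d = 2.639 / 9.165
d ≈ 0.29

By Cohen's convention (0.2 small / 0.5 medium / 0.8 large): small effect.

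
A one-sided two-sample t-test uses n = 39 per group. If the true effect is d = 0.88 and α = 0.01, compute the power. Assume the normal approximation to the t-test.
Power ≈ 0.94

Power calculation (two-sample t-test, normal approximation):
z_β = d · √(n/2) - z_α
z_β = 0.88 · √(39/2) - 2.326
z_β = 0.88 · 4.416 - 2.326
z_β = 1.560

Power = Φ(z_β) = Φ(1.560) ≈ 0.941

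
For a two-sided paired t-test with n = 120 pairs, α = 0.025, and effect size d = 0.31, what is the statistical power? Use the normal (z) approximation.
Power ≈ 0.88

Power calculation (paired t-test, normal approximation):
z_β = d · √n - z_{α/2}
z_β = 0.31 · √120 - 2.241
z_β = 0.31 · 10.954 - 2.241
z_β = 1.154

Power = Φ(z_β) = Φ(1.154) ≈ 0.876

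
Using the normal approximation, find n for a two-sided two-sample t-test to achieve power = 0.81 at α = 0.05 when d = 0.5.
n = 65 per group

Sample size formula (two-sample t-test, normal approximation):
n = 2 · ((z_{α/2} + z_β) / d)²

z_{α/2} = 1.960 (for α = 0.05, two-sided)
z_β = 0.878 (for power = 0.81)
d = 0.5

n = 2 · ((1.960 + 0.878) / 0.5)²
n = 2 · (5.676)²
n ≈ 64.43
Round up to the next whole number: n = 65 per group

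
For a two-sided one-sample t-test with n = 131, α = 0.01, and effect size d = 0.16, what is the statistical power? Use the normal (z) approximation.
Power ≈ 0.23

Power calculation (one-sample t-test, normal approximation):
z_β = d · √n - z_{α/2}
z_β = 0.16 · √131 - 2.576
z_β = 0.16 · 11.446 - 2.576
z_β = -0.745

Power = Φ(z_β) = Φ(-0.745) ≈ 0.228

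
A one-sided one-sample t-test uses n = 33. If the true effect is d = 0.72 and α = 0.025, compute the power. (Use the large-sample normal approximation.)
Power ≈ 0.99

Power calculation (one-sample t-test, normal approximation):
z_β = d · √n - z_α
z_β = 0.72 · √33 - 1.960
z_β = 0.72 · 5.745 - 1.960
z_β = 2.176

Power = Φ(z_β) = Φ(2.176) ≈ 0.985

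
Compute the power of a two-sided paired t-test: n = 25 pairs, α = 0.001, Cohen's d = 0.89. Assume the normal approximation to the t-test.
Power ≈ 0.88

Power calculation (paired t-test, normal approximation):
z_β = d · √n - z_{α/2}
z_β = 0.89 · √25 - 3.291
z_β = 0.89 · 5.000 - 3.291
z_β = 1.159

Power = Φ(z_β) = Φ(1.159) ≈ 0.877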